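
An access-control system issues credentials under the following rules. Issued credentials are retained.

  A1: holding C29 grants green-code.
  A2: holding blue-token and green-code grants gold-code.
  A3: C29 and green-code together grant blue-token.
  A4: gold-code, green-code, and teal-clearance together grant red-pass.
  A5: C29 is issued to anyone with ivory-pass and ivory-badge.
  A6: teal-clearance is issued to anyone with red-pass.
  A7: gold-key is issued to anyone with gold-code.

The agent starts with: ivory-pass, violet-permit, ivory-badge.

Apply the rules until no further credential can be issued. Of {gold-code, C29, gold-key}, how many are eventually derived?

3

Holding ivory-pass and ivory-badge grants C29 (A5).
Holding C29 grants green-code (A1).
Holding C29 and green-code grants blue-token (A3).
Holding blue-token and green-code grants gold-code (A2).
Holding gold-code grants gold-key (A7).
gold-code: reached.
C29: reached.
gold-key: reached.
All 3 are reached.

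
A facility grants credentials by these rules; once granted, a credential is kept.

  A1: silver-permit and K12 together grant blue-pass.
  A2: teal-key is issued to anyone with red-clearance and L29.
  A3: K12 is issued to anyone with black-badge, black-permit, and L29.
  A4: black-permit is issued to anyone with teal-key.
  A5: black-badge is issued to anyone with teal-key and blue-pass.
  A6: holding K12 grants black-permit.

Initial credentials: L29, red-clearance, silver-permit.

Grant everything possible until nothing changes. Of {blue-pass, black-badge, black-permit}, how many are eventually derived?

1

Holding red-clearance and L29 grants teal-key (A2).
Holding teal-key grants black-permit (A4).
blue-pass would need silver-permit and K12 (A1), but K12 is never granted.
black-badge would need teal-key and blue-pass (A5), but blue-pass is never granted.
black-permit: reached.
Reached: black-permit — 1 of the 3.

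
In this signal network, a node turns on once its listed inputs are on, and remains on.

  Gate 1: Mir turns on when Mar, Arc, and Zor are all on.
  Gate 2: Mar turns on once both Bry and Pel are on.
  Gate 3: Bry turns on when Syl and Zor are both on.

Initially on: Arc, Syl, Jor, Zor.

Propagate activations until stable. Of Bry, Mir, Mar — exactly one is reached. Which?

Syl and Zor are on, so Bry turns on (Gate 3).
Mir would need Mar, Arc, and Zor (Gate 1), but Mar never turns on. Mar would need Bry and Pel (Gate 2), but Pel never turns on.

Bry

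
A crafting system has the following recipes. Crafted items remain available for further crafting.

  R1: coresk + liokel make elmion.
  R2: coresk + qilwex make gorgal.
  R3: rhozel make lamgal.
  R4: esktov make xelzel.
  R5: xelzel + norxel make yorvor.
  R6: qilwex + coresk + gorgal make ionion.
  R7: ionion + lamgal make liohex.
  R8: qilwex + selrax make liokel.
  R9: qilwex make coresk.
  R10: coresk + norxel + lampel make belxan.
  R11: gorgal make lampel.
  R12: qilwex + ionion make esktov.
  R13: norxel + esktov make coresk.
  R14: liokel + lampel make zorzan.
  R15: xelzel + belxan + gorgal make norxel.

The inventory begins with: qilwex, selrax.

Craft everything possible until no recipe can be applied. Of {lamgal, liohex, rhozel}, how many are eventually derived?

lamgal would need rhozel (R3), but rhozel is never obtained.
liohex would need ionion and lamgal (R7), but lamgal is never obtained.
No rule produces rhozel, and it is not given.
None of the 3 are reached.

0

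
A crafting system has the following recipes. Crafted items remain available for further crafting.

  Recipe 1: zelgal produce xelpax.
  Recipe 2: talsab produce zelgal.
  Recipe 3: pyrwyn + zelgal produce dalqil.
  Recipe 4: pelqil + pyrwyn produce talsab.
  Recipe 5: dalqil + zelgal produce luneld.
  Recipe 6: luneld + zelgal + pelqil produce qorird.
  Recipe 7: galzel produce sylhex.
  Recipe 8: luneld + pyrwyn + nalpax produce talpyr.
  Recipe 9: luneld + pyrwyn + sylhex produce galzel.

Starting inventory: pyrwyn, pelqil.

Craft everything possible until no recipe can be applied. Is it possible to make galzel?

galzel would need luneld, pyrwyn, and sylhex (Recipe 9), but sylhex is never obtained.

No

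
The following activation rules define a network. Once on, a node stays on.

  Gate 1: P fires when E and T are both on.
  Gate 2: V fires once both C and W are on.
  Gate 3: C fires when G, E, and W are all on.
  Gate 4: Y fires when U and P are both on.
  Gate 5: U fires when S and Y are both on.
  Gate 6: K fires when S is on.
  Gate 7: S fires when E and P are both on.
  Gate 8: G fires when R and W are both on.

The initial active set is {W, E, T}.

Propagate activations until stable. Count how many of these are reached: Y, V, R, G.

Y would need U and P (Gate 4), but U never turns on.
V would need C and W (Gate 2), but C never turns on.
No rule produces R, and it is not given.
G would need R and W (Gate 8), but R never turns on.
None of the 4 are reached.

0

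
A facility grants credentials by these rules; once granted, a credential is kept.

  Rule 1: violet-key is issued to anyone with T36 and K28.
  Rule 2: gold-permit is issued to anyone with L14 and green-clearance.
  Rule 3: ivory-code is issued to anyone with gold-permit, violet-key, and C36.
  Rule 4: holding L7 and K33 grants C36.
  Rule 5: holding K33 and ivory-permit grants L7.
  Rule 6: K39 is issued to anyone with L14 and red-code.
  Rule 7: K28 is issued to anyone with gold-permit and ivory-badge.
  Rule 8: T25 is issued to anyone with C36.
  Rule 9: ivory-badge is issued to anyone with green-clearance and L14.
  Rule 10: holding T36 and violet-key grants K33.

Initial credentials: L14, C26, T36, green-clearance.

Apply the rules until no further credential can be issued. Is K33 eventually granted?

Yes

Holding L14 and green-clearance grants gold-permit (Rule 2).
Holding green-clearance and L14 grants ivory-badge (Rule 9).
Holding gold-permit and ivory-badge grants K28 (Rule 7).
Holding T36 and K28 grants violet-key (Rule 1).
Holding T36 and violet-key grants K33 (Rule 10).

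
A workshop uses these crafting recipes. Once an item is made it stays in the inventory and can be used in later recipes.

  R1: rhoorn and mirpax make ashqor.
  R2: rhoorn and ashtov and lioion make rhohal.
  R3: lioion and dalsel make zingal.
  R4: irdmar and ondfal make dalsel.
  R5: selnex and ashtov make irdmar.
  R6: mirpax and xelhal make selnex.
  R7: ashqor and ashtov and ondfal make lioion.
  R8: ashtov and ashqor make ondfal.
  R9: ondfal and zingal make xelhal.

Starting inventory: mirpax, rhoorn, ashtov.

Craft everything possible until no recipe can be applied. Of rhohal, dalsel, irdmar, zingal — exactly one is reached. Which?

rhohal

rhoorn and mirpax → ashqor (R1).
ashtov and ashqor → ondfal (R8).
Using R7, ashqor, ashtov, and ondfal make lioion.
Using R2, rhoorn, ashtov, and lioion make rhohal.
dalsel would need irdmar and ondfal (R4), but irdmar is never obtained. zingal would need lioion and dalsel (R3), but dalsel is never obtained. irdmar would need selnex and ashtov (R5), but selnex is never obtained.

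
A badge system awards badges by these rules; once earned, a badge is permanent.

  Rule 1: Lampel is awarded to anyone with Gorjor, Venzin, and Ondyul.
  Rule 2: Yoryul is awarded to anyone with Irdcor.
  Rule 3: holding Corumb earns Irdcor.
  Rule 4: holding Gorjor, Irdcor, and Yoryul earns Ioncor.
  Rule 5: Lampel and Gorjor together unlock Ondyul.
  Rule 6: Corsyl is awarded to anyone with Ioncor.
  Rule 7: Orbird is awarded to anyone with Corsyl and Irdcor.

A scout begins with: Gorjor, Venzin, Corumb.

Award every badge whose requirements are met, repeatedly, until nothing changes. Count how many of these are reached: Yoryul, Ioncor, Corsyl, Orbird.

With Corumb, Irdcor is earned (Rule 3).
With Irdcor, Yoryul is earned (Rule 2).
With Gorjor, Irdcor, and Yoryul, Ioncor is earned (Rule 4).
With Ioncor, Corsyl is earned (Rule 6).
With Corsyl and Irdcor, Orbird is earned (Rule 7).
Yoryul: reached.
Ioncor: reached.
Corsyl: reached.
Orbird: reached.
All 4 are reached.

4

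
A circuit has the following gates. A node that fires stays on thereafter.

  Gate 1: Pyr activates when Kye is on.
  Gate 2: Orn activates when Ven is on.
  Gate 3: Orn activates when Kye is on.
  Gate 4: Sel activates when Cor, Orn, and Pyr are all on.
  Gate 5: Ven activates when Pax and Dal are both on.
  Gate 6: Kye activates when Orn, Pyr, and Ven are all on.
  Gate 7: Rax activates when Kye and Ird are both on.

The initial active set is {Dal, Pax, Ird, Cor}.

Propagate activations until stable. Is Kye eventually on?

No

Kye would need Orn, Pyr, and Ven (Gate 6), but Pyr never turns on.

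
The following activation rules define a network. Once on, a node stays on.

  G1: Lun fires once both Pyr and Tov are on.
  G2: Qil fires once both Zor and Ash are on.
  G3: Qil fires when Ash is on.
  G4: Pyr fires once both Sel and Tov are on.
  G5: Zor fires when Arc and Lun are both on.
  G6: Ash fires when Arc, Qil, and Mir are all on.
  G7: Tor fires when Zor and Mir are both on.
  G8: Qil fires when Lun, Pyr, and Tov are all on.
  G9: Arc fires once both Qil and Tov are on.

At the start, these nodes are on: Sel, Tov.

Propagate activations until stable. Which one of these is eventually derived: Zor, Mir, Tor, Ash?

Sel and Tov are on, so Pyr fires (G4).
G1: Pyr and Tov on → Lun on.
G8: Lun, Pyr, and Tov on → Qil on.
G9: Qil and Tov on → Arc on.
Arc and Lun are on, so Zor fires (G5).
Tor would need Zor and Mir (G7), but Mir never turns on. No rule produces Mir, and it is not given. Ash would need Arc, Qil, and Mir (G6), but Mir never turns on.

Zor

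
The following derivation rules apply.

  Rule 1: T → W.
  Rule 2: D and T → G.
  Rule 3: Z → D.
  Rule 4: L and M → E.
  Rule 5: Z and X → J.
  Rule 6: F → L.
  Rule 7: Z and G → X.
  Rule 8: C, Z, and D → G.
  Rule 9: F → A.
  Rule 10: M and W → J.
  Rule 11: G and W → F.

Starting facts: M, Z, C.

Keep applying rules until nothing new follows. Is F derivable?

F would need G and W (Rule 11), but W is never established.

No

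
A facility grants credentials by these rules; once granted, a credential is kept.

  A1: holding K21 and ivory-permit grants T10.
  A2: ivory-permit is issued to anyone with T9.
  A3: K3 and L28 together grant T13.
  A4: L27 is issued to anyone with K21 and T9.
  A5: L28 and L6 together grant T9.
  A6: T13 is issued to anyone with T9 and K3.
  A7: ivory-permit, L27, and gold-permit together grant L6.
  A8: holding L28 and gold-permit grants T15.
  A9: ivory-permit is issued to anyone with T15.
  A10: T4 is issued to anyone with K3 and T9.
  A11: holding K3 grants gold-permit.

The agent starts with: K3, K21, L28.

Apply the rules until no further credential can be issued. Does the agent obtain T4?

T4 would need K3 and T9 (A10), but T9 is never granted.

No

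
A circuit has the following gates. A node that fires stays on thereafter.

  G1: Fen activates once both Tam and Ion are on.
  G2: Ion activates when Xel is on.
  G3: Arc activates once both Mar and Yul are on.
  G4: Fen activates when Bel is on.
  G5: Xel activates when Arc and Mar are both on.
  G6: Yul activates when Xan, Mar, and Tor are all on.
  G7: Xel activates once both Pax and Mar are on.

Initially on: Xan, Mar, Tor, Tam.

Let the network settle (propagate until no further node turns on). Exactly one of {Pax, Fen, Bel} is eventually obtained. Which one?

G6: Xan, Mar, and Tor on → Yul on.
G3: Mar and Yul on → Arc on.
G5: Arc and Mar on → Xel on.
Xel is on, so Ion activates (G2).
Tam and Ion are on, so Fen activates (G1).
No rule produces Bel, and it is not given. No rule produces Pax, and it is not given.

Fen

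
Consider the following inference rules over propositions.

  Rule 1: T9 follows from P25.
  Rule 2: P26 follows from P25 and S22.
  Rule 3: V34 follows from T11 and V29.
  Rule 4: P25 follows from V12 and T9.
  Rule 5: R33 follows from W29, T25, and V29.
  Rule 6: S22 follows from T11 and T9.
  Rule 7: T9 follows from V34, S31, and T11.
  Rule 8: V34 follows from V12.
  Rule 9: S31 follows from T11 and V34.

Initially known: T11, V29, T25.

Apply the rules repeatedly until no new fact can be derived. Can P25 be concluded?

No

P25 would need V12 and T9 (Rule 4), but V12 is never established.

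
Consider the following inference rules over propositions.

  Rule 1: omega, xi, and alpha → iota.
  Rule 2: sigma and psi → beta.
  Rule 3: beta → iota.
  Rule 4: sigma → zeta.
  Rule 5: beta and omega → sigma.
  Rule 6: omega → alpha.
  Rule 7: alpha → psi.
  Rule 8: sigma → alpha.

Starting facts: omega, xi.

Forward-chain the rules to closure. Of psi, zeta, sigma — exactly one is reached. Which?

omega holds, so alpha follows (Rule 6).
From alpha, Rule 7 gives psi.
sigma would need beta and omega (Rule 5), but beta is never established. zeta would need sigma (Rule 4), but sigma is never established.

psi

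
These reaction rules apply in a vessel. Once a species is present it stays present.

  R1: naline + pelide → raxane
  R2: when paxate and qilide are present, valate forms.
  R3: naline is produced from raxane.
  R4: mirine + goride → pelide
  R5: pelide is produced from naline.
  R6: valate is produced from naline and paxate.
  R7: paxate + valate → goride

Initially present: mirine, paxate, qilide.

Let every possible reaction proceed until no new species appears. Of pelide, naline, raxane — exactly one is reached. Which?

pelide

paxate and qilide present → valate forms (R2).
paxate and valate present → goride forms (R7).
mirine and goride present → pelide forms (R4).
naline would need raxane (R3), but raxane never forms. raxane would need naline and pelide (R1), but naline never forms.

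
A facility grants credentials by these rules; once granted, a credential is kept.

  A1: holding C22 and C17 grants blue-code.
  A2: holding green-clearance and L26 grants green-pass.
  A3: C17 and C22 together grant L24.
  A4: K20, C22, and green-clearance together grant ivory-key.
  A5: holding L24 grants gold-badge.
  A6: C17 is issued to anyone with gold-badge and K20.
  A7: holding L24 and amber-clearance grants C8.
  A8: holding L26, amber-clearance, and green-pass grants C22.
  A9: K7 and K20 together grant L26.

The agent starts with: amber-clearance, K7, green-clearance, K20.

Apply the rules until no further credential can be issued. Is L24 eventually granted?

L24 would need C17 and C22 (A3), but C17 is never granted.

No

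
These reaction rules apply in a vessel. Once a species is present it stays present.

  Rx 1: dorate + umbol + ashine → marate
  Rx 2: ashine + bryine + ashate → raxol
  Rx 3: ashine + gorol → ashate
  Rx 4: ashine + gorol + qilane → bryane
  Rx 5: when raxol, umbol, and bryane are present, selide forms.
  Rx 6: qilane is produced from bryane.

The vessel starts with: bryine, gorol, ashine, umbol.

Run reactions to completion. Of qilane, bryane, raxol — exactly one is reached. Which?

raxol

ashine and gorol present → ashate forms (Rx 3).
ashine, bryine, and ashate present → raxol forms (Rx 2).
bryane would need ashine, gorol, and qilane (Rx 4), but qilane never forms. qilane would need bryane (Rx 6), but bryane never forms.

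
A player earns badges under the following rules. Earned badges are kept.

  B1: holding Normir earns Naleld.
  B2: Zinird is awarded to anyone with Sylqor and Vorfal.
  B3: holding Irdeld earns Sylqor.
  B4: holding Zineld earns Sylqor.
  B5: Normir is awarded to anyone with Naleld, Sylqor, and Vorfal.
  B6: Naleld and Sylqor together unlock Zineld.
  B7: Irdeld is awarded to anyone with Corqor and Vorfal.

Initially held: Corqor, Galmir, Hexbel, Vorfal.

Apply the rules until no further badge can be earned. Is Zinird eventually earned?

With Corqor and Vorfal, Irdeld is earned (B7).
With Irdeld, Sylqor is earned (B3).
With Sylqor and Vorfal, Zinird is earned (B2).

Yes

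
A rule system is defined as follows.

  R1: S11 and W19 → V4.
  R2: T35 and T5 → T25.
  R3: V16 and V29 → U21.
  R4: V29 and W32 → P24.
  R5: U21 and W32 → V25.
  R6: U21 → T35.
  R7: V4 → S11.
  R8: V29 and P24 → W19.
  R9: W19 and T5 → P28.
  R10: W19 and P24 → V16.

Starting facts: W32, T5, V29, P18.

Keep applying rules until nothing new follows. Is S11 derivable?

S11 would need V4 (R7), but V4 is never established.

No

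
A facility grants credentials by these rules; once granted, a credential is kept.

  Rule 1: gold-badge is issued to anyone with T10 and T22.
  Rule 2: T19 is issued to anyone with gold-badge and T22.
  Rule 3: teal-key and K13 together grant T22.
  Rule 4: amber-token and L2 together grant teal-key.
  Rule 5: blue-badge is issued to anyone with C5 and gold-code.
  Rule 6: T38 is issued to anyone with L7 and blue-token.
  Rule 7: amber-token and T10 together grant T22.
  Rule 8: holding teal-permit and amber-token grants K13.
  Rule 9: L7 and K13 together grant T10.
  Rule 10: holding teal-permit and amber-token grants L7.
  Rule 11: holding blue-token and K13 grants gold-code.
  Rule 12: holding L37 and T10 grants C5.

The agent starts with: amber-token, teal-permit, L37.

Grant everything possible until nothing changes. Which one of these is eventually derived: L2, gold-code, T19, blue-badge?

T19

Holding teal-permit and amber-token grants K13 (Rule 8).
Holding teal-permit and amber-token grants L7 (Rule 10).
Holding L7 and K13 grants T10 (Rule 9).
Holding amber-token and T10 grants T22 (Rule 7).
Holding T10 and T22 grants gold-badge (Rule 1).
Holding gold-badge and T22 grants T19 (Rule 2).
gold-code would need blue-token and K13 (Rule 11), but blue-token is never granted. blue-badge would need C5 and gold-code (Rule 5), but gold-code is never granted. No rule produces L2, and it is not given.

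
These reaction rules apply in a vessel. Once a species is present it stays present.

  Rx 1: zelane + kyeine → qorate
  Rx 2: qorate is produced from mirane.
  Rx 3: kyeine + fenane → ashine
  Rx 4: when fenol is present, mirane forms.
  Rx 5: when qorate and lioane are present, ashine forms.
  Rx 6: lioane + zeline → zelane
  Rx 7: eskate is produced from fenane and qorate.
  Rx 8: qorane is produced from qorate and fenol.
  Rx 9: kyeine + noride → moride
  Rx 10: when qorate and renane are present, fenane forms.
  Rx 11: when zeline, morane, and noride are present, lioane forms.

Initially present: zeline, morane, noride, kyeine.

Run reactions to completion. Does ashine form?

Yes

zeline, morane, and noride present → lioane forms (Rx 11).
lioane and zeline present → zelane forms (Rx 6).
zelane and kyeine present → qorate forms (Rx 1).
qorate and lioane present → ashine forms (Rx 5).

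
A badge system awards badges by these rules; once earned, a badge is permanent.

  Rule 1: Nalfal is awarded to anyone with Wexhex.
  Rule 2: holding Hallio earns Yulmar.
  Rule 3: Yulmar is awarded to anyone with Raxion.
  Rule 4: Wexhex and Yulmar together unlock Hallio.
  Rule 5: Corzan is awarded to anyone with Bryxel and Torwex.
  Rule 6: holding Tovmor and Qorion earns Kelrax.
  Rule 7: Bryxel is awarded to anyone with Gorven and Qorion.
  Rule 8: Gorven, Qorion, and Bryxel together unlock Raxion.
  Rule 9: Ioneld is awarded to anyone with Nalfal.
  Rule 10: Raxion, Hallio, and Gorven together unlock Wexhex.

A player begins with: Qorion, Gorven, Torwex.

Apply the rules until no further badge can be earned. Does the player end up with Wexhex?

Wexhex would need Raxion, Hallio, and Gorven (Rule 10), but Hallio is never earned.

No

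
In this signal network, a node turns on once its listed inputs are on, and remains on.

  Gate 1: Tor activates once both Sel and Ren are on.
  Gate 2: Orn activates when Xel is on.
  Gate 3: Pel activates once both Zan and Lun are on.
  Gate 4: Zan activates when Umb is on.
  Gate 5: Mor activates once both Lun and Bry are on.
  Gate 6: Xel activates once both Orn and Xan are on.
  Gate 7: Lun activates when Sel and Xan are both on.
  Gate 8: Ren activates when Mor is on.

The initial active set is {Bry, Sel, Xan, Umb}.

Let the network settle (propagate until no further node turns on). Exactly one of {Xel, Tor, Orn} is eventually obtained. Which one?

Tor

Gate 7: Sel and Xan on → Lun on.
Gate 5: Lun and Bry on → Mor on.
Mor is on, so Ren activates (Gate 8).
Sel and Ren are on, so Tor activates (Gate 1).
Xel would need Orn and Xan (Gate 6), but Orn never turns on. Orn would need Xel (Gate 2), but Xel never turns on.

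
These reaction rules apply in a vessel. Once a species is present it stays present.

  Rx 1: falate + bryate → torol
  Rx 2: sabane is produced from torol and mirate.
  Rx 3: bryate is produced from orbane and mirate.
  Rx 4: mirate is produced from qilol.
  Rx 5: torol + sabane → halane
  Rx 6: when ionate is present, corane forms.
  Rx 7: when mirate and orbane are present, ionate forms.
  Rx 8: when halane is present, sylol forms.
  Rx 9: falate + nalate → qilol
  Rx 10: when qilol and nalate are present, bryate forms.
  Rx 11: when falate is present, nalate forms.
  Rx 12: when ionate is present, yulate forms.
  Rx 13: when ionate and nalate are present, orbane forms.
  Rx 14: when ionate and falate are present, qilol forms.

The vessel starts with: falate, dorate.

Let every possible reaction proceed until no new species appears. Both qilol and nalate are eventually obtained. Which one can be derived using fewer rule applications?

nalate

nalate: falate present → nalate forms (Rx 11). [1 rule application]
qilol: falate present → nalate forms (Rx 11). falate and nalate present → qilol forms (Rx 9). [2 rule applications]
nalate needs fewer.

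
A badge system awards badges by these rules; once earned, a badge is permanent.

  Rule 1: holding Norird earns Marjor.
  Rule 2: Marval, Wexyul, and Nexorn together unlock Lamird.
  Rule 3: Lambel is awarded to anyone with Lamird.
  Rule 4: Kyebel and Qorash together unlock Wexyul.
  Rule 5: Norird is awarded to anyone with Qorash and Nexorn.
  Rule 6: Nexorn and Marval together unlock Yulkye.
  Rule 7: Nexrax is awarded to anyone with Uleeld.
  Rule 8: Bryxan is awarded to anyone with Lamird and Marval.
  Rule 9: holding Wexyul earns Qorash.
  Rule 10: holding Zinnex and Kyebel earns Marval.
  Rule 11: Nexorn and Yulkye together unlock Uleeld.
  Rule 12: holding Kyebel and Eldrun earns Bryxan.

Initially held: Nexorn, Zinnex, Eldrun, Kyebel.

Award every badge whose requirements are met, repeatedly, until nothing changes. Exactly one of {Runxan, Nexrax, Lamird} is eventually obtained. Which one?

With Zinnex and Kyebel, Marval is earned (Rule 10).
With Nexorn and Marval, Yulkye is earned (Rule 6).
With Nexorn and Yulkye, Uleeld is earned (Rule 11).
With Uleeld, Nexrax is earned (Rule 7).
No rule produces Runxan, and it is not given. Lamird would need Marval, Wexyul, and Nexorn (Rule 2), but Wexyul is never earned.

Nexrax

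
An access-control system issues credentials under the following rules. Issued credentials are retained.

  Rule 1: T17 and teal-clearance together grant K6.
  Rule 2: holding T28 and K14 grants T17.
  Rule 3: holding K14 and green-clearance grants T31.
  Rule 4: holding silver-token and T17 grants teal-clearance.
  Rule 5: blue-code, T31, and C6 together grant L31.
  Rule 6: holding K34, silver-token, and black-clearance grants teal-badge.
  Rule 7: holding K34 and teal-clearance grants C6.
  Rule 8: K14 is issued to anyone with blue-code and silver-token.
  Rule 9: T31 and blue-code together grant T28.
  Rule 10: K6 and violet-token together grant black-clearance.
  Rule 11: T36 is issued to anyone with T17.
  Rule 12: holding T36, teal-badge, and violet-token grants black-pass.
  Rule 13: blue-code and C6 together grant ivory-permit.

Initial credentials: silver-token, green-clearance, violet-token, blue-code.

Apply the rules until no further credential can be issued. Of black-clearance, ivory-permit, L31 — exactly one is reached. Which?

Holding blue-code and silver-token grants K14 (Rule 8).
Holding K14 and green-clearance grants T31 (Rule 3).
Holding T31 and blue-code grants T28 (Rule 9).
Holding T28 and K14 grants T17 (Rule 2).
Holding silver-token and T17 grants teal-clearance (Rule 4).
Holding T17 and teal-clearance grants K6 (Rule 1).
Holding K6 and violet-token grants black-clearance (Rule 10).
L31 would need blue-code, T31, and C6 (Rule 5), but C6 is never granted. ivory-permit would need blue-code and C6 (Rule 13), but C6 is never granted.

black-clearance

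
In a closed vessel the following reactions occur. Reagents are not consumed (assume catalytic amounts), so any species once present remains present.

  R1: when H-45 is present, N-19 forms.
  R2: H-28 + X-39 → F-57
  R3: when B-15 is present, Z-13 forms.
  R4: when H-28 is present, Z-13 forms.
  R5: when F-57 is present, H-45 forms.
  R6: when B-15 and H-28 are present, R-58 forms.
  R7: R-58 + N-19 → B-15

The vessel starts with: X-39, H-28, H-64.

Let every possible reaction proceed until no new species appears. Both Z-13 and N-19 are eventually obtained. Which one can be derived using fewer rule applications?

Z-13: H-28 present → Z-13 forms (R4). [1 rule application]
N-19: H-28 and X-39 present → F-57 forms (R2). F-57 present → H-45 forms (R5). H-45 present → N-19 forms (R1). [3 rule applications]
Z-13 needs fewer.

Z-13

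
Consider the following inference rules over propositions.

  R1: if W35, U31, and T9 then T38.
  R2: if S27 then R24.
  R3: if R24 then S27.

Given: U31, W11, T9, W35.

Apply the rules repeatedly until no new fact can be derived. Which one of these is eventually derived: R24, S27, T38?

W35, U31, and T9 hold, so T38 follows (R1).
S27 would need R24 (R3), but R24 is never established. R24 would need S27 (R2), but S27 is never established.

T38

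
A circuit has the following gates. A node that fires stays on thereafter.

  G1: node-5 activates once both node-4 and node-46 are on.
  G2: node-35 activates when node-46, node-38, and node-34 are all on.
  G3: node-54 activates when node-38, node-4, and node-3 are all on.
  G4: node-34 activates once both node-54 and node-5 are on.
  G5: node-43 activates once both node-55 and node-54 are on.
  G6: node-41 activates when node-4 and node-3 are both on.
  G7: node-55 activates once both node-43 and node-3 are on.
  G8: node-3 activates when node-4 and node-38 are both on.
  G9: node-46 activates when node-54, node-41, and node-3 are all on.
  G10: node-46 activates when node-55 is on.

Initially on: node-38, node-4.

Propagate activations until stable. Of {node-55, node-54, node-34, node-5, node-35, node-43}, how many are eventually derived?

G8: node-4 and node-38 on → node-3 on.
node-38, node-4, and node-3 are on, so node-54 activates (G3).
node-4 and node-3 are on, so node-41 activates (G6).
G9: node-54, node-41, and node-3 on → node-46 on.
node-4 and node-46 are on, so node-5 activates (G1).
node-54 and node-5 are on, so node-34 activates (G4).
G2: node-46, node-38, and node-34 on → node-35 on.
node-55 would need node-43 and node-3 (G7), but node-43 never turns on.
node-54: reached.
node-34: reached.
node-5: reached.
node-35: reached.
node-43 would need node-55 and node-54 (G5), but node-55 never turns on.
Reached: node-54, node-34, node-5, and node-35 — 4 of the 6.

4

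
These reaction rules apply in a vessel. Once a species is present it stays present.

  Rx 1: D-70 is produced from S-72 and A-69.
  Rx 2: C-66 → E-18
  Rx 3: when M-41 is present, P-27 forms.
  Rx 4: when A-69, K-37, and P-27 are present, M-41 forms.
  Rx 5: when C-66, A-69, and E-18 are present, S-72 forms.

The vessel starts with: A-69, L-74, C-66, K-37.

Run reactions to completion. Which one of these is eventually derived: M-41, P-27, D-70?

D-70

C-66 present → E-18 forms (Rx 2).
C-66, A-69, and E-18 present → S-72 forms (Rx 5).
S-72 and A-69 present → D-70 forms (Rx 1).
P-27 would need M-41 (Rx 3), but M-41 never forms. M-41 would need A-69, K-37, and P-27 (Rx 4), but P-27 never forms.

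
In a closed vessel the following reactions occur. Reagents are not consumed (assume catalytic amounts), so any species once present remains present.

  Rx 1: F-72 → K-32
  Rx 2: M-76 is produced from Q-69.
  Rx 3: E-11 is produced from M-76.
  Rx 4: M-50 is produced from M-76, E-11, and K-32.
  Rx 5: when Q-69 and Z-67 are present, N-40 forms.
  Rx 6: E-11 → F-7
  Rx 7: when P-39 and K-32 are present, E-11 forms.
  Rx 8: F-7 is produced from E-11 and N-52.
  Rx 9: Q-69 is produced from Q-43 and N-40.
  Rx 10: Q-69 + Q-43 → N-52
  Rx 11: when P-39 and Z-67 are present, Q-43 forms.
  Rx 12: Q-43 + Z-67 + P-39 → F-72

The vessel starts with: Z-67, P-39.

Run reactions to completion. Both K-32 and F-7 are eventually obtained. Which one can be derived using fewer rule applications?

K-32

K-32: P-39 and Z-67 present → Q-43 forms (Rx 11). Q-43, Z-67, and P-39 present → F-72 forms (Rx 12). F-72 present → K-32 forms (Rx 1). [3 rule applications]
F-7: P-39 and Z-67 present → Q-43 forms (Rx 11). Q-43, Z-67, and P-39 present → F-72 forms (Rx 12). F-72 present → K-32 forms (Rx 1). P-39 and K-32 present → E-11 forms (Rx 7). E-11 present → F-7 forms (Rx 6). [5 rule applications]
K-32 needs fewer.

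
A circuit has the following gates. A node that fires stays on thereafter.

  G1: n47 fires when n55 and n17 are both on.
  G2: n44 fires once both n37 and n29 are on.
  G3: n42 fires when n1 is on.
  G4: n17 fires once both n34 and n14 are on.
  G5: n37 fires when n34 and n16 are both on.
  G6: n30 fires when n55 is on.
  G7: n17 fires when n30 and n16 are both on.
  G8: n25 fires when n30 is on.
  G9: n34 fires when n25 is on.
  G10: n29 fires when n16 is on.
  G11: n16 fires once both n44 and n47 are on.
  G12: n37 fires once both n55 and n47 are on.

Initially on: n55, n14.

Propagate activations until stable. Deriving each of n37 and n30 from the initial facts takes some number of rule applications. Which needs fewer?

n30: n55 is on, so n30 fires (G6). [1 rule application]
n37: n55 is on, so n30 fires (G6). n30 is on, so n25 fires (G8). n25 is on, so n34 fires (G9). G4: n34 and n14 on → n17 on. G1: n55 and n17 on → n47 on. n55 and n47 are on, so n37 fires (G12). [6 rule applications]
n30 needs fewer.

n30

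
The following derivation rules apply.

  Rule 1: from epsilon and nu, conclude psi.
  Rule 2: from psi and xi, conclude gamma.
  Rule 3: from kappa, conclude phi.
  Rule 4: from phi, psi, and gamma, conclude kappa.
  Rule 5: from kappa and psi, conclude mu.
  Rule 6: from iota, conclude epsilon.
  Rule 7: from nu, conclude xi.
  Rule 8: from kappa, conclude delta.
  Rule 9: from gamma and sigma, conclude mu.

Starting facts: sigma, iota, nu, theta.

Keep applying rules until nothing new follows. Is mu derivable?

Yes

From iota, Rule 6 gives epsilon.
From nu, Rule 7 gives xi.
From epsilon and nu, Rule 1 gives psi.
psi and xi hold, so gamma follows (Rule 2).
gamma and sigma hold, so mu follows (Rule 9).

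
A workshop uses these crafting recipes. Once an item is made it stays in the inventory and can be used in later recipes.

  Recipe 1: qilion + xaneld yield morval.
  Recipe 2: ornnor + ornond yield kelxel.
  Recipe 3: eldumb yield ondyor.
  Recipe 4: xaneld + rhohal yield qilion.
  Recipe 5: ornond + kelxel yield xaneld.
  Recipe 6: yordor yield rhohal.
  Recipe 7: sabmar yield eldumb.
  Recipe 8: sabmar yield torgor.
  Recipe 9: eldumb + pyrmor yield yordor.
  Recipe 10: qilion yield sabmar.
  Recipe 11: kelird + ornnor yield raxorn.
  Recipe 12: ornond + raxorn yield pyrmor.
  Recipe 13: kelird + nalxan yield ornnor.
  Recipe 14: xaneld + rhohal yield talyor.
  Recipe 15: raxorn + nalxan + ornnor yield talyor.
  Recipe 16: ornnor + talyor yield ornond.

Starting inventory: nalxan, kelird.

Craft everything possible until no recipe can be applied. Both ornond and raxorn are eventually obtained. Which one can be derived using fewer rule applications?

raxorn: Using Recipe 13, kelird and nalxan make ornnor. kelird + ornnor → raxorn (Recipe 11). [2 rule applications]
ornond: Using Recipe 13, kelird and nalxan make ornnor. kelird + ornnor → raxorn (Recipe 11). raxorn + nalxan + ornnor → talyor (Recipe 15). Using Recipe 16, ornnor and talyor make ornond. [4 rule applications]
raxorn needs fewer.

raxorn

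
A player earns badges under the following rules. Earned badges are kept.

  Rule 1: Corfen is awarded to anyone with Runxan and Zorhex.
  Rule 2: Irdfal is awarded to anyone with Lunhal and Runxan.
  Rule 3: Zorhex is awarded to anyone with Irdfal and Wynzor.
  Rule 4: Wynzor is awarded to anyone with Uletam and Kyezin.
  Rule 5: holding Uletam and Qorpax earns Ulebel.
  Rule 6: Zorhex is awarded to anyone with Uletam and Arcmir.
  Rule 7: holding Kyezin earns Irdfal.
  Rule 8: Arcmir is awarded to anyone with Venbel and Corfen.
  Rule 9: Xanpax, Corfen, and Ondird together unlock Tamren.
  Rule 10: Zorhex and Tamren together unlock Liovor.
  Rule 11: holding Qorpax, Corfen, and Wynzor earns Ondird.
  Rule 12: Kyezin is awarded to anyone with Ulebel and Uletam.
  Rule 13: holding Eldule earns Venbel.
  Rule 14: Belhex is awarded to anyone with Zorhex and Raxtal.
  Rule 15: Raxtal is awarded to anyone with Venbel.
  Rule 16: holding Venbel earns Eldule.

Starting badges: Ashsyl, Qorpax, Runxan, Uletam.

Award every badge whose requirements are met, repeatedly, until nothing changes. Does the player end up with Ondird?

Yes

With Uletam and Qorpax, Ulebel is earned (Rule 5).
With Ulebel and Uletam, Kyezin is earned (Rule 12).
With Uletam and Kyezin, Wynzor is earned (Rule 4).
With Kyezin, Irdfal is earned (Rule 7).
With Irdfal and Wynzor, Zorhex is earned (Rule 3).
With Runxan and Zorhex, Corfen is earned (Rule 1).
With Qorpax, Corfen, and Wynzor, Ondird is earned (Rule 11).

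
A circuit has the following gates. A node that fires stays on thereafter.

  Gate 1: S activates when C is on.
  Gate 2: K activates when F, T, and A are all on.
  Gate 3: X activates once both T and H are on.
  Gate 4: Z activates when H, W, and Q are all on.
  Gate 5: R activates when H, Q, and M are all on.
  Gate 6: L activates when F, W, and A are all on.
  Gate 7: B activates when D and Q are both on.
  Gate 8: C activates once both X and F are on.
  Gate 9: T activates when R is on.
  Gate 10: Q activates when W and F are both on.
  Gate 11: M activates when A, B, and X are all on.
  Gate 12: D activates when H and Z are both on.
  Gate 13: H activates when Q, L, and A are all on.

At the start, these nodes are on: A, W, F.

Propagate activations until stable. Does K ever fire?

K would need F, T, and A (Gate 2), but T never turns on.

No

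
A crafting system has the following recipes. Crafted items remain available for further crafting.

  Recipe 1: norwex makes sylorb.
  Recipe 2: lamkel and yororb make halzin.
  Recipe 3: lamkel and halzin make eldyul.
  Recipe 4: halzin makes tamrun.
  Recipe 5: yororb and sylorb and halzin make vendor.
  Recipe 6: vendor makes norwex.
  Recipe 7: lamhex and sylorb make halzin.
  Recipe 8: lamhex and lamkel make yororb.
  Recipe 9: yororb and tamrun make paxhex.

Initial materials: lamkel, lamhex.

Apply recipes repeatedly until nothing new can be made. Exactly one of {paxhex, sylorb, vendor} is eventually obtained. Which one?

paxhex

lamhex and lamkel → yororb (Recipe 8).
Using Recipe 2, lamkel and yororb make halzin.
halzin → tamrun (Recipe 4).
Using Recipe 9, yororb and tamrun make paxhex.
sylorb would need norwex (Recipe 1), but norwex is never obtained. vendor would need yororb, sylorb, and halzin (Recipe 5), but sylorb is never obtained.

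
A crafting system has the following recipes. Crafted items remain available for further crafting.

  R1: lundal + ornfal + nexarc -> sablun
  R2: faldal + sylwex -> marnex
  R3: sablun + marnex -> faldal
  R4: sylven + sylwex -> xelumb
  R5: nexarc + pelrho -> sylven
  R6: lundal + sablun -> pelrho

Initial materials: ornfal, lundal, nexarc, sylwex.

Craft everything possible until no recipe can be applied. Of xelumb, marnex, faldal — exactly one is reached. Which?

lundal + ornfal + nexarc -> sablun (R1).
lundal + sablun -> pelrho (R6).
Using R5, nexarc and pelrho make sylven.
Using R4, sylven and sylwex make xelumb.
marnex would need faldal and sylwex (R2), but faldal is never obtained. faldal would need sablun and marnex (R3), but marnex is never obtained.

xelumb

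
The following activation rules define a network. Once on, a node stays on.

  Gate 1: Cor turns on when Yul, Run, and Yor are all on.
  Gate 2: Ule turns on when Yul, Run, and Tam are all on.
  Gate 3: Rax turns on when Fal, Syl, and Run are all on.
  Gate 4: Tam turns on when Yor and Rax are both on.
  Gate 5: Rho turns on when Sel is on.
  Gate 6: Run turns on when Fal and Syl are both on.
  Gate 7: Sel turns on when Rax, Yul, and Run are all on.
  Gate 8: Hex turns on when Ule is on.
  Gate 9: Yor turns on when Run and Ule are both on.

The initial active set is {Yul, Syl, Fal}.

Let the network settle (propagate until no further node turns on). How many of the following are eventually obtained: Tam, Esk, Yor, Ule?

0

Tam would need Yor and Rax (Gate 4), but Yor never turns on.
No rule produces Esk, and it is not given.
Yor would need Run and Ule (Gate 9), but Ule never turns on.
Ule would need Yul, Run, and Tam (Gate 2), but Tam never turns on.
None of the 4 are reached.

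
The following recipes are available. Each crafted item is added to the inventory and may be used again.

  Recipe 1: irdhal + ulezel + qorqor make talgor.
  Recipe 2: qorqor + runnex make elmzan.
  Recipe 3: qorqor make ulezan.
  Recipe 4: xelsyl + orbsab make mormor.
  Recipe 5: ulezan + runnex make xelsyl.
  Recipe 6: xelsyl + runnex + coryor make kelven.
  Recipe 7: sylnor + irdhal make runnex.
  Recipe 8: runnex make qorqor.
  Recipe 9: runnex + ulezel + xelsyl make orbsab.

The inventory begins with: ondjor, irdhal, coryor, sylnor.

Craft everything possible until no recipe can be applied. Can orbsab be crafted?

orbsab would need runnex, ulezel, and xelsyl (Recipe 9), but ulezel is never obtained.

No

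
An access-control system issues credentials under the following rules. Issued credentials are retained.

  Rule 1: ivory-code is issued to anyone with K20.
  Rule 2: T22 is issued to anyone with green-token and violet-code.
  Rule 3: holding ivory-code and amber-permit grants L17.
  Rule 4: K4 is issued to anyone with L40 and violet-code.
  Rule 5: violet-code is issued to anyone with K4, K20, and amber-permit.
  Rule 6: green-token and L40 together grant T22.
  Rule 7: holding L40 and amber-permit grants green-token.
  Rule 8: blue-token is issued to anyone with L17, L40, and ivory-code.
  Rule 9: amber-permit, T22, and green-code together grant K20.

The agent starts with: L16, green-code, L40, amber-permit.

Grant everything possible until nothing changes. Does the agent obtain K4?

No

K4 would need L40 and violet-code (Rule 4), but violet-code is never granted.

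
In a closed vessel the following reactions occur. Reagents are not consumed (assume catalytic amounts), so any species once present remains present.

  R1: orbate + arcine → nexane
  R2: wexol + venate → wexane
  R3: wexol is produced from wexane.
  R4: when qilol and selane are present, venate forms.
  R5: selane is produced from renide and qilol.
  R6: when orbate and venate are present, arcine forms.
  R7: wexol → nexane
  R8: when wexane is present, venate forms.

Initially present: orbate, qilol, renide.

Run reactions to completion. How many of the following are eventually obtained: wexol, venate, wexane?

1

renide and qilol present → selane forms (R5).
qilol and selane present → venate forms (R4).
wexol would need wexane (R3), but wexane never forms.
venate: reached.
wexane would need wexol and venate (R2), but wexol never forms.
Reached: venate — 1 of the 3.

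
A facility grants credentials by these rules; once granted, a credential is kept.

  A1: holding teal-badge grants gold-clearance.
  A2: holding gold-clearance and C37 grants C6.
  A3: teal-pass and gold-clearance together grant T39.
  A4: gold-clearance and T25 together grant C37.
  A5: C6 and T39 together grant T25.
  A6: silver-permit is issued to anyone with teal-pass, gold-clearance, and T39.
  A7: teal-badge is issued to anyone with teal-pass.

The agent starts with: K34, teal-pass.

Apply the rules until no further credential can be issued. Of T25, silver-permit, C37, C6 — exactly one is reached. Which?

Holding teal-pass grants teal-badge (A7).
Holding teal-badge grants gold-clearance (A1).
Holding teal-pass and gold-clearance grants T39 (A3).
Holding teal-pass, gold-clearance, and T39 grants silver-permit (A6).
T25 would need C6 and T39 (A5), but C6 is never granted. C37 would need gold-clearance and T25 (A4), but T25 is never granted. C6 would need gold-clearance and C37 (A2), but C37 is never granted.

silver-permit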